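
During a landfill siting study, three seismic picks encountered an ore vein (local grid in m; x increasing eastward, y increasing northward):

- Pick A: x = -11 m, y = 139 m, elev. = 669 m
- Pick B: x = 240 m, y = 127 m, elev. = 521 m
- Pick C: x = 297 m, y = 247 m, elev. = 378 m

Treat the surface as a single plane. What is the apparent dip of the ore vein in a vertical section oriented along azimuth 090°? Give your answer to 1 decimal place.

Two edge vectors: Pick A→Pick B = (251, -12, -148), Pick A→Pick C = (308, 108, -291).
Normal n = (Pick A→Pick B) × (Pick A→Pick C) = (19476, 27457, 30804).
So ∂z/∂x = −n_x/n_z = −0.63226 and ∂z/∂y = −n_y/n_z = −0.89135.
Unit vector along 090° is (sin 90°, cos 90°) = (1.0000, 0.0000).
Slope in that direction = a·(1.0000) + b·(0.0000) = −0.63226.
Apparent dip = arctan|0.63226| = 32.3° (true dip is 47.5°, so apparent ≤ true as expected).

32.3°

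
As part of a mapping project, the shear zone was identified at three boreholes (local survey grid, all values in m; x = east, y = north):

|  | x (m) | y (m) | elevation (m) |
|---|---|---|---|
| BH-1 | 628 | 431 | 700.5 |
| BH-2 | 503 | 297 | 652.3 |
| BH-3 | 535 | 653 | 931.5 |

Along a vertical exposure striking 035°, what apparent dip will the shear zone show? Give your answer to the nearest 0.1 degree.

Two edge vectors: BH-1→BH-2 = (-125, -134, -48.2), BH-1→BH-3 = (-93, 222, 231).
Normal n = (BH-1→BH-2) × (BH-1→BH-3) = (-20253.6, 33357.6, -40212).
So ∂z/∂x = −n_x/n_z = −0.50367 and ∂z/∂y = −n_y/n_z = 0.82954.
Unit vector along 035° is (sin 35°, cos 35°) = (0.5736, 0.8192).
Slope in that direction = a·(0.5736) + b·(0.8192) = 0.39063.
Apparent dip = arctan|0.39063| = 21.3° (true dip is 44.1°, so apparent ≤ true as expected).

21.3°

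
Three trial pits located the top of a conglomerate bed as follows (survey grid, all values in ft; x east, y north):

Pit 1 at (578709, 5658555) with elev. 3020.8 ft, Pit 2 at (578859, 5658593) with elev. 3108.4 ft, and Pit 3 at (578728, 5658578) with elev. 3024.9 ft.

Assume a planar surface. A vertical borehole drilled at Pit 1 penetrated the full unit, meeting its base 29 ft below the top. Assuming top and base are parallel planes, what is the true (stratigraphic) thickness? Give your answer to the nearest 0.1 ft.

Two edge vectors: Pit 1→Pit 2 = (150, 38, 87.6), Pit 1→Pit 3 = (19, 23, 4.1).
Normal n = (Pit 1→Pit 2) × (Pit 1→Pit 3) = (-1859, 1049.4, 2728).
So ∂z/∂x = −n_x/n_z = 0.68145 and ∂z/∂y = −n_y/n_z = −0.38468.
|∇z| = √(a²+b²) = 0.78253, so dip δ = arctan(0.78253) = 38.04°.
True thickness = vertical thickness × cos δ = 29 × cos 38.04° = 22.8 ft.

22.8 ft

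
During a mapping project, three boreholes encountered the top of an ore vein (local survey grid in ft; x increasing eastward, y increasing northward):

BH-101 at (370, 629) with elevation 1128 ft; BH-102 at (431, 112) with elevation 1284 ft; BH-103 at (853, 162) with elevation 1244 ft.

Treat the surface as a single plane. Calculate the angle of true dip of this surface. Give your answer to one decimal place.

Let the plane be z = a·x + b·y + c.
BH-102−BH-101: 61a − 517b = 156;  BH-103−BH-101: 483a − 467b = 116.
Solving gives a = −0.05822, b = −0.30861.
Gradient magnitude |∇z| = √(a² + b²) = √(0.00339 + 0.09524) = 0.31405.
True dip = arctan(0.31405) = 17.4°, dipping toward N (azimuth ≈ 011°).

17.4°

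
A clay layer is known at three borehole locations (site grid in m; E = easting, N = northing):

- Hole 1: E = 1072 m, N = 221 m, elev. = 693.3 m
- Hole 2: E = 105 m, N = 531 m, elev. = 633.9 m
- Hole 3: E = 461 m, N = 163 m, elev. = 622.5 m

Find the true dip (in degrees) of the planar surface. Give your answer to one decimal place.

Let the plane be z = a·E + b·N + c.
Hole 2−Hole 1: −967a + 310b = −59.4;  Hole 3−Hole 1: −611a − 58b = −70.8.
Solving gives a = 0.10344, b = 0.13104.
Gradient magnitude |∇z| = √(a² + b²) = √(0.01070 + 0.01717) = 0.16695.
True dip = arctan(0.16695) = 9.5°, dipping toward SW (azimuth ≈ 218°).

9.5°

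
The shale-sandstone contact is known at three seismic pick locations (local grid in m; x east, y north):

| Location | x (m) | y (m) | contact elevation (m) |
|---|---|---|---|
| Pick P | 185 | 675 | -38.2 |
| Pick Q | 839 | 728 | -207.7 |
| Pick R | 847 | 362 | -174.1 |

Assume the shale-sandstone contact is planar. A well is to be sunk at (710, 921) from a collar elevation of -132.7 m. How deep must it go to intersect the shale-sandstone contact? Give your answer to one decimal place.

Let the plane be z = a·x + b·y + c.
Pick Q−Pick P: 654a + 53b = −169.5;  Pick R−Pick P: 662a − 313b = −135.9.
Solving gives a = −0.25129, b = −0.09730.
Then c = -38.2 − a·185 − b·675 = 73.96.
At (710, 921): z_contact = −178.42 − 89.61 + 73.96 = -194.06 m.
Depth below ground = -132.7 − (-194.06) = 61.4 m.

61.4 m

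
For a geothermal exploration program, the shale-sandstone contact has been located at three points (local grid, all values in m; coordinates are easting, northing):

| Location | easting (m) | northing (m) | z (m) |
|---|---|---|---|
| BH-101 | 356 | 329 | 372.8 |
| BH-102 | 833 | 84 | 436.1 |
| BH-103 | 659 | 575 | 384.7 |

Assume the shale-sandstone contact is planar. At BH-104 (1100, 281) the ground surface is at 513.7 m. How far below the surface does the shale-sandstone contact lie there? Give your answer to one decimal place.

Two edge vectors: BH-101→BH-102 = (477, -245, 63.3), BH-101→BH-103 = (303, 246, 11.9).
Normal n = (BH-101→BH-102) × (BH-101→BH-103) = (-18487.3, 13503.6, 191577).
So ∂z/∂easting = −n_x/n_z = 0.096501 and ∂z/∂northing = −n_y/n_z = −0.070487.
Intercept c from BH-101: 372.8 − 34.35 + 23.19 = 361.64.
At (1100, 281): z_contact = 106.15 − 19.81 + 361.64 = 447.98 m.
Depth below ground = 513.7 − 447.98 = 65.7 m.

65.7 m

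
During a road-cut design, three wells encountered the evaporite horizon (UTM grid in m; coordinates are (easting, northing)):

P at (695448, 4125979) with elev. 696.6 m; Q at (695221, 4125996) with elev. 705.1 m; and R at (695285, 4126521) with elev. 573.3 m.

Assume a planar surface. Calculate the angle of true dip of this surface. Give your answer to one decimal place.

14.1°

Let the plane be z = a·E + b·N + c.
Q−P: −227a + 17b = 8.5;  R−P: −163a + 542b = −123.3.
Solving gives a = −0.05574, b = −0.24425.
Gradient magnitude |∇z| = √(a² + b²) = √(0.00311 + 0.05966) = 0.25053.
True dip = arctan(0.25053) = 14.1°, dipping toward NNE (azimuth ≈ 013°).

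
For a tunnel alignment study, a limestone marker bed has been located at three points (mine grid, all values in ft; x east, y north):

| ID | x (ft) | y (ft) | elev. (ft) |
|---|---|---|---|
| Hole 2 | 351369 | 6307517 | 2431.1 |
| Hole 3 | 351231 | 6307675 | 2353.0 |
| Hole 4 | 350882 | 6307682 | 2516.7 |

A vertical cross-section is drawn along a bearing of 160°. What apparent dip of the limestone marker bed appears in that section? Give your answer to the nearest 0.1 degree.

34.9°

Two edge vectors: Hole 2→Hole 3 = (-138, 158, -78.1), Hole 2→Hole 4 = (-487, 165, 85.6).
Normal n = (Hole 2→Hole 3) × (Hole 2→Hole 4) = (26411.3, 49847.5, 54176).
So ∂z/∂x = −n_x/n_z = −0.48751 and ∂z/∂y = −n_y/n_z = −0.92010.
Unit vector along 160° is (sin 160°, cos 160°) = (0.3420, -0.9397).
Slope in that direction = a·(0.3420) + b·(-0.9397) = 0.69788.
Apparent dip = arctan|0.69788| = 34.9° (true dip is 46.2°, so apparent ≤ true as expected).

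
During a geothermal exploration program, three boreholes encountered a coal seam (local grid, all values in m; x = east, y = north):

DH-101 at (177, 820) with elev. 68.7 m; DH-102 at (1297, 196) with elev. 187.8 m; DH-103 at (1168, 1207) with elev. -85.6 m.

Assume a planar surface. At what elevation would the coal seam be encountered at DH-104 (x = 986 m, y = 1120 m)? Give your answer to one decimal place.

-52.9 m

Let the plane be z = a·x + b·y + c.
DH-102−DH-101: 1120a − 624b = 119.1;  DH-103−DH-101: 991a + 387b = −154.3.
Solving gives a = −0.047719, b = −0.276514.
Then c = 68.7 − a·177 − b·820 = 303.89.
At (986, 1120): z = −47.1 − 309.7 + 303.89 = -52.9 m.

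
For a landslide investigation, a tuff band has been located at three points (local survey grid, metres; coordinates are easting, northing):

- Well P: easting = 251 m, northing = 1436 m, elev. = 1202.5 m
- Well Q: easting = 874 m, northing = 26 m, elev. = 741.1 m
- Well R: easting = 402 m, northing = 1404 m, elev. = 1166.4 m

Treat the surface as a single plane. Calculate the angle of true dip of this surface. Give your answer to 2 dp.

17.12°

Let the plane be z = a·easting + b·northing + c.
Well Q−Well P: 623a − 1410b = −461.4;  Well R−Well P: 151a − 32b = −36.1.
Solving gives a = −0.18726, b = 0.24449.
Gradient magnitude |∇z| = √(a² + b²) = √(0.03507 + 0.05978) = 0.30797.
True dip = arctan(0.30797) = 17.12°, dipping toward SE (azimuth ≈ 143°).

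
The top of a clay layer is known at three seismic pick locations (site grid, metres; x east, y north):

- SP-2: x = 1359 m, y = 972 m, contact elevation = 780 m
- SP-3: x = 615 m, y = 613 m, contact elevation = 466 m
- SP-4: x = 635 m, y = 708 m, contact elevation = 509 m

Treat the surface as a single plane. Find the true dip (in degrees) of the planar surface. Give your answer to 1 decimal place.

24.9°

Let the plane be z = a·x + b·y + c.
SP-3−SP-2: −744a − 359b = −314;  SP-4−SP-2: −724a − 264b = −271.
Solving gives a = 0.22666, b = 0.40491.
Gradient magnitude |∇z| = √(a² + b²) = √(0.05138 + 0.16395) = 0.46404.
True dip = arctan(0.46404) = 24.9°, dipping toward SSW (azimuth ≈ 209°).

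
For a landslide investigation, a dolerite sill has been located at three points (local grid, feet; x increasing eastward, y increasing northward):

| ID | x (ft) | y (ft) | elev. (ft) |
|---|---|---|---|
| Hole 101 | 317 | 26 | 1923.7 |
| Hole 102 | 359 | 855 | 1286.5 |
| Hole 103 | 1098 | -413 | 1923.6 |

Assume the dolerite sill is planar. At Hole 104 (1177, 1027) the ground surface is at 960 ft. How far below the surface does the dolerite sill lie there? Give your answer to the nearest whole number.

146 ft

Two edge vectors: Hole 101→Hole 102 = (42, 829, -637.2), Hole 101→Hole 103 = (781, -439, -0.1).
Normal n = (Hole 101→Hole 102) × (Hole 101→Hole 103) = (-279813.7, -497649, -665887).
So ∂z/∂x = −n_x/n_z = −0.42021 and ∂z/∂y = −n_y/n_z = −0.74735.
Intercept c from Hole 101: 1923.7 + 133.21 + 19.43 = 2076.34.
At (1177, 1027): z_contact = −494.6 − 767.5 + 2076.34 = 814.2 ft.
Depth below ground = 960 − 814.2 = 146 ft.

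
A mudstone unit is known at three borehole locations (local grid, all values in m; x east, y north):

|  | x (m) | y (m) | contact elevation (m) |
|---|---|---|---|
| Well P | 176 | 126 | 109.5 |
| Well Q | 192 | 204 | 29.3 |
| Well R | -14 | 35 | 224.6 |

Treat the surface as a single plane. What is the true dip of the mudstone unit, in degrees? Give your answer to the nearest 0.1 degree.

Two edge vectors: Well P→Well Q = (16, 78, -80.2), Well P→Well R = (-190, -91, 115.1).
Normal n = (Well P→Well Q) × (Well P→Well R) = (1679.6, 13396.4, 13364).
So ∂z/∂x = −n_x/n_z = −0.12568 and ∂z/∂y = −n_y/n_z = −1.00242.
Gradient magnitude |∇z| = √(a² + b²) = √(0.01580 + 1.00485) = 1.01027.
True dip = arctan(1.01027) = 45.3°, dipping toward N (azimuth ≈ 007°).

45.3°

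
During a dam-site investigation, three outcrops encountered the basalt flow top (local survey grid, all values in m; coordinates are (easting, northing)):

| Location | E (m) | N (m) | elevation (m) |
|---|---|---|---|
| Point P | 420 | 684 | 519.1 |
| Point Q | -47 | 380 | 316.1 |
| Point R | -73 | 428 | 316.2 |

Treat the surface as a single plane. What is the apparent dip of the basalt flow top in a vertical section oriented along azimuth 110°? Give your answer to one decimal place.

13.5°

Two edge vectors: Point P→Point Q = (-467, -304, -203), Point P→Point R = (-493, -256, -202.9).
Normal n = (Point P→Point Q) × (Point P→Point R) = (9713.6, 5324.7, -30320).
So ∂z/∂E = −n_x/n_z = 0.32037 and ∂z/∂N = −n_y/n_z = 0.17562.
Unit vector along 110° is (sin 110°, cos 110°) = (0.9397, -0.3420).
Slope in that direction = a·(0.9397) + b·(-0.3420) = 0.24098.
Apparent dip = arctan|0.24098| = 13.5° (true dip is 20.1°, so apparent ≤ true as expected).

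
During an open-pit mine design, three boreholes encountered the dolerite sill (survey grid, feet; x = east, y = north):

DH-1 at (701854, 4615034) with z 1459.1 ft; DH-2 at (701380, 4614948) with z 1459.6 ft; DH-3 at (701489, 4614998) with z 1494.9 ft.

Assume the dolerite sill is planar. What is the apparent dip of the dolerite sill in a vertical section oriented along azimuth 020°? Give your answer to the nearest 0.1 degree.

45.8°

Let the plane be z = a·x + b·y + c.
DH-2−DH-1: −474a − 86b = 0.5;  DH-3−DH-1: −365a − 36b = 35.8.
Solving gives a = −0.21365, b = 1.17176.
Unit vector along 020° is (sin 20°, cos 20°) = (0.3420, 0.9397).
Slope in that direction = a·(0.3420) + b·(0.9397) = 1.02802.
Apparent dip = arctan|1.02802| = 45.8° (true dip is 50.0°, so apparent ≤ true as expected).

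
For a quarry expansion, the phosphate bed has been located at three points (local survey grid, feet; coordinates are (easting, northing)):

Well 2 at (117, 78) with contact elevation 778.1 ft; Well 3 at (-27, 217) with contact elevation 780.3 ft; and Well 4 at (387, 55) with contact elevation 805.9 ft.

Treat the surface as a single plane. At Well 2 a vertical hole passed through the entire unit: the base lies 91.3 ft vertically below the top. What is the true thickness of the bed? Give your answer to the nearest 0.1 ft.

89.9 ft

Let the plane be z = a·E + b·N + c.
Well 3−Well 2: −144a + 139b = 2.2;  Well 4−Well 2: 270a − 23b = 27.8.
Solving gives a = 0.11441, b = 0.13435.
|∇z| = √(a²+b²) = 0.17646, so dip δ = arctan(0.17646) = 10.01°.
True thickness = vertical thickness × cos δ = 91.3 × cos 10.01° = 89.9 ft.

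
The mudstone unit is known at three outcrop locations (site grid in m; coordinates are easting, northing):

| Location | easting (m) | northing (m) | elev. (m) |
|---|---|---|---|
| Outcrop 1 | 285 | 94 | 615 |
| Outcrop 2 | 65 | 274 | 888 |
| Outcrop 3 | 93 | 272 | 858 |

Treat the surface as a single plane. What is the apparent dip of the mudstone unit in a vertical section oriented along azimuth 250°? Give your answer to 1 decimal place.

Let the plane be z = a·easting + b·northing + c.
Outcrop 2−Outcrop 1: −220a + 180b = 273;  Outcrop 3−Outcrop 1: −192a + 178b = 243.
Solving gives a = −1.05522, b = 0.22696.
Unit vector along 250° is (sin 250°, cos 250°) = (-0.9397, -0.3420).
Slope in that direction = a·(-0.9397) + b·(-0.3420) = 0.91396.
Apparent dip = arctan|0.91396| = 42.4° (true dip is 47.2°, so apparent ≤ true as expected).

42.4°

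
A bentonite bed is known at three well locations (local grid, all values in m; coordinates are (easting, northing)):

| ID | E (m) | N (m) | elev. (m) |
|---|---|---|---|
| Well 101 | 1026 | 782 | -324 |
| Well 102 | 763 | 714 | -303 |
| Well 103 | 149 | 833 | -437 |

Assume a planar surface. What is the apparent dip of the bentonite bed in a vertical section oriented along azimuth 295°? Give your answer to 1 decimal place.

19.8°

Let the plane be z = a·E + b·N + c.
Well 102−Well 101: −263a − 68b = 21;  Well 103−Well 101: −877a + 51b = −113.
Solving gives a = 0.09053, b = −0.65895.
Unit vector along 295° is (sin 295°, cos 295°) = (-0.9063, 0.4226).
Slope in that direction = a·(-0.9063) + b·(0.4226) = −0.36053.
Apparent dip = arctan|0.36053| = 19.8° (true dip is 33.6°, so apparent ≤ true as expected).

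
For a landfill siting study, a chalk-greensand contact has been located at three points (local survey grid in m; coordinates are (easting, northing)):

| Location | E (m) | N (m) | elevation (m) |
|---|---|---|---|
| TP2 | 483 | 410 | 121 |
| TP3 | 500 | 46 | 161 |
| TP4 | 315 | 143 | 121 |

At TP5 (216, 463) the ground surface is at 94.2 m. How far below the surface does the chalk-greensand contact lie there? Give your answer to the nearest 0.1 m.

Let the plane be z = a·E + b·N + c.
TP3−TP2: 17a − 364b = 40;  TP4−TP2: −168a − 267b = 0.
Solving gives a = 0.16258, b = −0.10230.
Then c = 121 − a·483 − b·410 = 84.42.
At (216, 463): z_contact = 35.12 − 47.36 + 84.42 = 72.17 m.
Depth below ground = 94.2 − 72.17 = 22.0 m.

22.0 m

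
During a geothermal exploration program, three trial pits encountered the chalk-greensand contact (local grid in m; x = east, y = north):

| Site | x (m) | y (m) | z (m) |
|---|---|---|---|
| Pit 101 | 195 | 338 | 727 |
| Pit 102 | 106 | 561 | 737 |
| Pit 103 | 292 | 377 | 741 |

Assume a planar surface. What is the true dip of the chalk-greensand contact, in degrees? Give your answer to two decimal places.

7.98°

Let the plane be z = a·x + b·y + c.
Pit 102−Pit 101: −89a + 223b = 10;  Pit 103−Pit 101: 97a + 39b = 14.
Solving gives a = 0.10884, b = 0.08828.
Gradient magnitude |∇z| = √(a² + b²) = √(0.01185 + 0.00779) = 0.14014.
True dip = arctan(0.14014) = 7.98°, dipping toward SW (azimuth ≈ 231°).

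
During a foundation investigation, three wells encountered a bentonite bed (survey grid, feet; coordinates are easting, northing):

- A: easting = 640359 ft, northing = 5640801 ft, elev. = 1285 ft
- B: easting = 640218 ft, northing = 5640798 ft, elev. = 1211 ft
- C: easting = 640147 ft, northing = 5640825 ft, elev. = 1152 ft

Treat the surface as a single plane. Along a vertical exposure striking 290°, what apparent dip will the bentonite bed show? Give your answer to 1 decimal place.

Two edge vectors: A→B = (-141, -3, -74), A→C = (-212, 24, -133).
Normal n = (A→B) × (A→C) = (2175, -3065, -4020).
So ∂z/∂easting = −n_x/n_z = 0.54104 and ∂z/∂northing = −n_y/n_z = −0.76244.
Unit vector along 290° is (sin 290°, cos 290°) = (-0.9397, 0.3420).
Slope in that direction = a·(-0.9397) + b·(0.3420) = −0.76918.
Apparent dip = arctan|0.76918| = 37.6° (true dip is 43.1°, so apparent ≤ true as expected).

37.6°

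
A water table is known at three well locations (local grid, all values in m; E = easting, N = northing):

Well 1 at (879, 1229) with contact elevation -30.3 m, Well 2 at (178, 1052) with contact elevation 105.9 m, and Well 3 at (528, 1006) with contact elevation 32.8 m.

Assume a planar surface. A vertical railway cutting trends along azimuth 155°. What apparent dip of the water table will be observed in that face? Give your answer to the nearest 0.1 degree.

Two edge vectors: Well 1→Well 2 = (-701, -177, 136.2), Well 1→Well 3 = (-351, -223, 63.1).
Normal n = (Well 1→Well 2) × (Well 1→Well 3) = (19203.9, -3573.1, 94196).
So ∂z/∂E = −n_x/n_z = −0.20387 and ∂z/∂N = −n_y/n_z = 0.03793.
Unit vector along 155° is (sin 155°, cos 155°) = (0.4226, -0.9063).
Slope in that direction = a·(0.4226) + b·(-0.9063) = −0.12054.
Apparent dip = arctan|0.12054| = 6.9° (true dip is 11.7°, so apparent ≤ true as expected).

6.9°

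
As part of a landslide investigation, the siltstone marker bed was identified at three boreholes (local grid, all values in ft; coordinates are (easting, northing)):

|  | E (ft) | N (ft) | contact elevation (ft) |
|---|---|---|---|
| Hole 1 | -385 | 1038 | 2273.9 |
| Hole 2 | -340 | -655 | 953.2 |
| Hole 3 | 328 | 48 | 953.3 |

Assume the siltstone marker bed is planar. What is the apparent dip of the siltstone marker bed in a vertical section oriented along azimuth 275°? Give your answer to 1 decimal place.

Let the plane be z = a·E + b·N + c.
Hole 2−Hole 1: 45a − 1693b = −1320.7;  Hole 3−Hole 1: 713a − 990b = −1320.6.
Solving gives a = −0.79848, b = 0.75887.
Unit vector along 275° is (sin 275°, cos 275°) = (-0.9962, 0.0872).
Slope in that direction = a·(-0.9962) + b·(0.0872) = 0.86158.
Apparent dip = arctan|0.86158| = 40.7° (true dip is 47.8°, so apparent ≤ true as expected).

40.7°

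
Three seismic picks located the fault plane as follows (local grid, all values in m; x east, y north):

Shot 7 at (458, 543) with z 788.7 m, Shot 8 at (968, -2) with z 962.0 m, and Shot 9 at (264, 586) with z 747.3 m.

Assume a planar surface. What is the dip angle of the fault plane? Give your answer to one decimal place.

13.2°

Let the plane be z = a·x + b·y + c.
Shot 8−Shot 7: 510a − 545b = 173.3;  Shot 9−Shot 7: −194a + 43b = −41.4.
Solving gives a = 0.18032, b = −0.14924.
Gradient magnitude |∇z| = √(a² + b²) = √(0.03252 + 0.02227) = 0.23407.
True dip = arctan(0.23407) = 13.2°, dipping toward NW (azimuth ≈ 310°).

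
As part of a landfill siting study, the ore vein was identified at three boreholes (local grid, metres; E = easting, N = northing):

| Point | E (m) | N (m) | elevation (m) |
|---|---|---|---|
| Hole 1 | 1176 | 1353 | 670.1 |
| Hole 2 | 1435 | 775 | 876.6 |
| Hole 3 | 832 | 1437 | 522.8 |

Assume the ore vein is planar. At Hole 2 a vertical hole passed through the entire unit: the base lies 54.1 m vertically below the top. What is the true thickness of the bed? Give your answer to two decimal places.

Two edge vectors: Hole 1→Hole 2 = (259, -578, 206.5), Hole 1→Hole 3 = (-344, 84, -147.3).
Normal n = (Hole 1→Hole 2) × (Hole 1→Hole 3) = (67793.4, -32885.3, -177076).
So ∂z/∂E = −n_x/n_z = 0.38285 and ∂z/∂N = −n_y/n_z = −0.18571.
|∇z| = √(a²+b²) = 0.42551, so dip δ = arctan(0.42551) = 23.05°.
True thickness = vertical thickness × cos δ = 54.1 × cos 23.05° = 49.78 m.

49.78 m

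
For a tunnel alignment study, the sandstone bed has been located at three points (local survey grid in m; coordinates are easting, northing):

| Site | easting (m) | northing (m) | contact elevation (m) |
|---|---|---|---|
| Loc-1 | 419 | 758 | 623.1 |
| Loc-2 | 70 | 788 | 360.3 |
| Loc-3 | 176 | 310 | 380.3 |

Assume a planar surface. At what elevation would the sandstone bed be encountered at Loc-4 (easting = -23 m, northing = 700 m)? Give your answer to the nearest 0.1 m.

Let the plane be z = a·easting + b·northing + c.
Loc-2−Loc-1: −349a + 30b = −262.8;  Loc-3−Loc-1: −243a − 448b = −242.8.
Solving gives a = 0.76398, b = 0.12758.
Then c = 623.1 − a·419 − b·758 = 206.29.
At (-23, 700): z = −17.6 + 89.3 + 206.29 = 278.0 m.

278.0 m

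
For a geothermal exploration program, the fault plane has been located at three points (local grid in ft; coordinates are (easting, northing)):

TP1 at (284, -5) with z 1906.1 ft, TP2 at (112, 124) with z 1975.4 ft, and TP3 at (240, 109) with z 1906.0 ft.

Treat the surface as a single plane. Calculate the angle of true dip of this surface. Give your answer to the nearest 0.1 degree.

31.3°

Let the plane be z = a·E + b·N + c.
TP2−TP1: −172a + 129b = 69.3;  TP3−TP1: −44a + 114b = −0.1.
Solving gives a = −0.56798, b = −0.22010.
Gradient magnitude |∇z| = √(a² + b²) = √(0.32260 + 0.04844) = 0.60913.
True dip = arctan(0.60913) = 31.3°, dipping toward ENE (azimuth ≈ 069°).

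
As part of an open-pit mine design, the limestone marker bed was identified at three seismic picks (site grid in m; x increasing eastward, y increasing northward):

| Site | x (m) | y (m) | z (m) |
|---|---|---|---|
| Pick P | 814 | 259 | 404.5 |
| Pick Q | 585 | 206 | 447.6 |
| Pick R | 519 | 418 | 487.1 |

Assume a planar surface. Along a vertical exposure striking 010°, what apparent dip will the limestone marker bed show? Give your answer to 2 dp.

Two edge vectors: Pick P→Pick Q = (-229, -53, 43.1), Pick P→Pick R = (-295, 159, 82.6).
Normal n = (Pick P→Pick Q) × (Pick P→Pick R) = (-11230.7, 6200.9, -52046).
So ∂z/∂x = −n_x/n_z = −0.21578 and ∂z/∂y = −n_y/n_z = 0.11914.
Unit vector along 010° is (sin 10°, cos 10°) = (0.1736, 0.9848).
Slope in that direction = a·(0.1736) + b·(0.9848) = 0.07986.
Apparent dip = arctan|0.07986| = 4.57° (true dip is 13.8°, so apparent ≤ true as expected).

4.57°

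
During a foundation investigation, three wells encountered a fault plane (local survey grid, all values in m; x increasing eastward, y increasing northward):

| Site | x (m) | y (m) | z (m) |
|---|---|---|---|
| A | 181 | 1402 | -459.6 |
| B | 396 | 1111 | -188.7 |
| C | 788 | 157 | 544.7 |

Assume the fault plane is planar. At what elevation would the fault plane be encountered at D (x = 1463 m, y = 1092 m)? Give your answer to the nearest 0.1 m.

349.7 m

Let the plane be z = a·x + b·y + c.
B−A: 215a − 291b = 270.9;  C−A: 607a − 1245b = 1004.3.
Solving gives a = 0.494510, b = −0.565568.
Then c = -459.6 − a·181 − b·1402 = 243.82.
At (1463, 1092): z = 723.5 − 617.6 + 243.82 = 349.7 m.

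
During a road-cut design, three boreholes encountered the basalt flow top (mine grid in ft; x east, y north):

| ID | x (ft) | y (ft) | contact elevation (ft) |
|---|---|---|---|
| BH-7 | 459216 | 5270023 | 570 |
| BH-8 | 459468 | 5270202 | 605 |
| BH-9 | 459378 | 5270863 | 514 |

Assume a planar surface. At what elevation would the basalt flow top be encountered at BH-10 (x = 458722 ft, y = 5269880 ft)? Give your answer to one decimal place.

478.9 ft

Let the plane be z = a·x + b·y + c.
BH-8−BH-7: 252a + 179b = 35;  BH-9−BH-7: 162a + 840b = −56.
Solving gives a = 0.215806702, b = −0.108286531.
Then c = 570 − a·459216 − b·5270023 = 472140.62.
At (458722, 5269880): z = 98995.3 − 570657.0 + 472140.62 = 478.9 ft.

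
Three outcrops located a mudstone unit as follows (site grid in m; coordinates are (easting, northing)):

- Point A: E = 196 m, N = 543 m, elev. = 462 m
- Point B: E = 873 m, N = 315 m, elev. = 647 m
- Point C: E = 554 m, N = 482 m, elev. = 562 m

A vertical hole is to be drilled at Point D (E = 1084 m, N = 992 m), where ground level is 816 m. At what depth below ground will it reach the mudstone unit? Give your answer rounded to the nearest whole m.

84 m

Let the plane be z = a·E + b·N + c.
Point B−Point A: 677a − 228b = 185;  Point C−Point A: 358a − 61b = 100.
Solving gives a = 0.28554, b = 0.03645.
Then c = 462 − a·196 − b·543 = 386.24.
At (1084, 992): z_contact = 309.5 + 36.2 + 386.24 = 731.9 m.
Depth below ground = 816 − 731.9 = 84 m.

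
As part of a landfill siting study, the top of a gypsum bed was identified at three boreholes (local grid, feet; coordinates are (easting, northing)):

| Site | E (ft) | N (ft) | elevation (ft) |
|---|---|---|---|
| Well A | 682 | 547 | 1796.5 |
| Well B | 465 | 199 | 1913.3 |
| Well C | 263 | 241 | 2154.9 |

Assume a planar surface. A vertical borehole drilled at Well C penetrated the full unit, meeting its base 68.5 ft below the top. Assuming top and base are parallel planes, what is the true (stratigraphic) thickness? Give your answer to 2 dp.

Let the plane be z = a·E + b·N + c.
Well B−Well A: −217a − 348b = 116.8;  Well C−Well A: −419a − 306b = 358.4.
Solving gives a = −1.12054, b = 0.36310.
|∇z| = √(a²+b²) = 1.17790, so dip δ = arctan(1.17790) = 49.67°.
True thickness = vertical thickness × cos δ = 68.5 × cos 49.67° = 44.33 ft.

44.33 ft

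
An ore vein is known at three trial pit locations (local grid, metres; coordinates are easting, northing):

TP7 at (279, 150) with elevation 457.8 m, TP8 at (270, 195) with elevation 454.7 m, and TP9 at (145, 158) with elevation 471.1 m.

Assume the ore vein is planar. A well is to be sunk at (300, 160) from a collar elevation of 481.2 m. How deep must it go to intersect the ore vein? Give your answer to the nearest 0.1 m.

26.5 m

Let the plane be z = a·easting + b·northing + c.
TP8−TP7: −9a + 45b = −3.1;  TP9−TP7: −134a + 8b = 13.3.
Solving gives a = −0.10462, b = −0.08981.
Then c = 457.8 − a·279 − b·150 = 500.46.
At (300, 160): z_contact = −31.38 − 14.37 + 500.46 = 454.70 m.
Depth below ground = 481.2 − 454.70 = 26.5 m.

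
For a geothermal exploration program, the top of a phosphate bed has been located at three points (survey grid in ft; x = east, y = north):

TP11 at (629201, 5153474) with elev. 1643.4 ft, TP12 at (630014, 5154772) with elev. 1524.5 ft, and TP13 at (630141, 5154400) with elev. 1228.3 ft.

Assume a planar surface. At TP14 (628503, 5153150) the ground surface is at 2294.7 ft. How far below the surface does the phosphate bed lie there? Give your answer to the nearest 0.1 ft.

167.4 ft

Let the plane be z = a·x + b·y + c.
TP12−TP11: 813a + 1298b = −118.9;  TP13−TP11: 940a + 926b = −415.1.
Solving gives a = −0.917429732, b = 0.483028022.
Then c = 1643.4 − a·629201 − b·5153474 = −1910381.25.
At (628503, 5153150): z_contact = −576607.34 + 2489115.85 − 1910381.25 = 2127.26 ft.
Depth below ground = 2294.7 − 2127.26 = 167.4 ft.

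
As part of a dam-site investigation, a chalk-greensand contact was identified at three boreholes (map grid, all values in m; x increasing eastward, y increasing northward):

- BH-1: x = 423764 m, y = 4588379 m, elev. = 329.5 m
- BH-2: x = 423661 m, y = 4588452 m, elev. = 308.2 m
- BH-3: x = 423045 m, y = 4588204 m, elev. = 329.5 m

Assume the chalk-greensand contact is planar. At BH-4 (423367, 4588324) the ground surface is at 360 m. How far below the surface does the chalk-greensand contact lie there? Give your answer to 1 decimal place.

39.5 m

Two edge vectors: BH-1→BH-2 = (-103, 73, -21.3), BH-1→BH-3 = (-719, -175, 0).
Normal n = (BH-1→BH-2) × (BH-1→BH-3) = (-3727.5, 15314.7, 70512).
So ∂z/∂x = −n_x/n_z = 0.052863342 and ∂z/∂y = −n_y/n_z = −0.217192818.
Intercept c from BH-1: 329.5 − 22401.58 + 996562.97 = 974490.88.
At (423367, 4588324): z_contact = 22380.59 − 996551.02 + 974490.88 = 320.46 m.
Depth below ground = 360 − 320.46 = 39.5 m.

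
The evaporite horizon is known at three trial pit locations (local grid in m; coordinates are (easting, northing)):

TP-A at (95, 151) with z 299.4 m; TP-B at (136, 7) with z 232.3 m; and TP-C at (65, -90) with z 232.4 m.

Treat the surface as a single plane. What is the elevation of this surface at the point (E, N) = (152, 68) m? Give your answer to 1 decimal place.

Let the plane be z = a·E + b·N + c.
TP-B−TP-A: 41a − 144b = −67.1;  TP-C−TP-A: −30a − 241b = −67.
Solving gives a = −0.45934, b = 0.33519.
Then c = 299.4 − a·95 − b·151 = 292.42.
At (152, 68): z = −69.8 + 22.8 + 292.42 = 245.4 m.

245.4 m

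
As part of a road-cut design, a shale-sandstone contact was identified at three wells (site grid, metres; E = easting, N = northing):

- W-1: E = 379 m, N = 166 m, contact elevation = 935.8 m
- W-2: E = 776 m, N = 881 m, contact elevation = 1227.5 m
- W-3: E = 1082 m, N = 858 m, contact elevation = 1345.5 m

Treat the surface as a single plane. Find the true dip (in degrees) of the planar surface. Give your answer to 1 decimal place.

Let the plane be z = a·E + b·N + c.
W-2−W-1: 397a + 715b = 291.7;  W-3−W-1: 703a + 692b = 409.7.
Solving gives a = 0.39961, b = 0.18609.
Gradient magnitude |∇z| = √(a² + b²) = √(0.15969 + 0.03463) = 0.44081.
True dip = arctan(0.44081) = 23.8°, dipping toward WSW (azimuth ≈ 245°).

23.8°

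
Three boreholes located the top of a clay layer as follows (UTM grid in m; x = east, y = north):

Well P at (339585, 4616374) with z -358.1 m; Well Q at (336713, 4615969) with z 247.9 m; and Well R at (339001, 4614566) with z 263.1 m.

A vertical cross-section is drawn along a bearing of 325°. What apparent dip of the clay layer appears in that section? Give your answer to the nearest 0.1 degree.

7.9°

Two edge vectors: Well P→Well Q = (-2872, -405, 606), Well P→Well R = (-584, -1808, 621.2).
Normal n = (Well P→Well Q) × (Well P→Well R) = (844062, 1430182.4, 4956056).
So ∂z/∂x = −n_x/n_z = −0.17031 and ∂z/∂y = −n_y/n_z = −0.28857.
Unit vector along 325° is (sin 325°, cos 325°) = (-0.5736, 0.8192).
Slope in that direction = a·(-0.5736) + b·(0.8192) = −0.13870.
Apparent dip = arctan|0.13870| = 7.9° (true dip is 18.5°, so apparent ≤ true as expected).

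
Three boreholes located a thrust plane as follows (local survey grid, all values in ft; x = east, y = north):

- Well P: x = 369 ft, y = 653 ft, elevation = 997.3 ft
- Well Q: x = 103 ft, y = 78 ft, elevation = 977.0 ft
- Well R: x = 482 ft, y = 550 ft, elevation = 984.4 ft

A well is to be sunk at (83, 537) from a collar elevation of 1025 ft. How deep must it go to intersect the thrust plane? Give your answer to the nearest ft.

Let the plane be z = a·x + b·y + c.
Well Q−Well P: −266a − 575b = −20.3;  Well R−Well P: 113a − 103b = −12.9.
Solving gives a = −0.05766, b = 0.06198.
Then c = 997.3 − a·369 − b·653 = 978.10.
At (83, 537): z_contact = −4.8 + 33.3 + 978.10 = 1006.6 ft.
Depth below ground = 1025 − 1006.6 = 18 ft.

18 ft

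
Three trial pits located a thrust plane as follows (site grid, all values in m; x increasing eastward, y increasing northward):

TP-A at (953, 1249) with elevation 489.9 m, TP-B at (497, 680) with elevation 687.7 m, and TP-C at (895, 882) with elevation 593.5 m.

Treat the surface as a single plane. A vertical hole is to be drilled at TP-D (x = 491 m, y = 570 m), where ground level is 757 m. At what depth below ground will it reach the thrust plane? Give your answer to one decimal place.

Let the plane be z = a·x + b·y + c.
TP-B−TP-A: −456a − 569b = 197.8;  TP-C−TP-A: −58a − 367b = 103.6.
Solving gives a = −0.101557, b = −0.266239.
Then c = 489.9 − a·953 − b·1249 = 919.22.
At (491, 570): z_contact = −49.86 − 151.76 + 919.22 = 717.60 m.
Depth below ground = 757 − 717.60 = 39.4 m.

39.4 m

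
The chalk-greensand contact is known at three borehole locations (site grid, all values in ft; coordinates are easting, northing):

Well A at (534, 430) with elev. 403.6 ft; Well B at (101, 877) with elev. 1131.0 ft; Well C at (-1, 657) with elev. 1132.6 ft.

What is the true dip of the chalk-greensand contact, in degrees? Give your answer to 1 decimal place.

Two edge vectors: Well A→Well B = (-433, 447, 727.4), Well A→Well C = (-535, 227, 729).
Normal n = (Well A→Well B) × (Well A→Well C) = (160743.2, -73502, 140854).
So ∂z/∂easting = −n_x/n_z = −1.14120 and ∂z/∂northing = −n_y/n_z = 0.52183.
Gradient magnitude |∇z| = √(a² + b²) = √(1.30235 + 0.27231) = 1.25485.
True dip = arctan(1.25485) = 51.4°, dipping toward ESE (azimuth ≈ 115°).

51.4°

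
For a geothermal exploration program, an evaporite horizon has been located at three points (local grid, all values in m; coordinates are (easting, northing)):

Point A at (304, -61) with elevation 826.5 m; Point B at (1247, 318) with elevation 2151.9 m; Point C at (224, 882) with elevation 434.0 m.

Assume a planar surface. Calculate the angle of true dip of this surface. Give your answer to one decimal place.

57.1°

Let the plane be z = a·E + b·N + c.
Point B−Point A: 943a + 379b = 1325.4;  Point C−Point A: −80a + 943b = −392.5.
Solving gives a = 1.52094, b = −0.28719.
Gradient magnitude |∇z| = √(a² + b²) = √(2.31326 + 0.08248) = 1.54782.
True dip = arctan(1.54782) = 57.1°, dipping toward W (azimuth ≈ 281°).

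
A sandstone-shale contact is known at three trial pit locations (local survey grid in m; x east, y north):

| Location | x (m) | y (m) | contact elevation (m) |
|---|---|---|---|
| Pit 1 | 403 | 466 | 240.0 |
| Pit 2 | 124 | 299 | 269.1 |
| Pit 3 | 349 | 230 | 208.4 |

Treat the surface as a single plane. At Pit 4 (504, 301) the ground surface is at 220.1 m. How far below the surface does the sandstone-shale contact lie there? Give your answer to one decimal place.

Let the plane be z = a·x + b·y + c.
Pit 2−Pit 1: −279a − 167b = 29.1;  Pit 3−Pit 1: −54a − 236b = −31.6.
Solving gives a = −0.21372, b = 0.18280.
Then c = 240 − a·403 − b·466 = 240.94.
At (504, 301): z_contact = −107.71 + 55.02 + 240.94 = 188.25 m.
Depth below ground = 220.1 − 188.25 = 31.8 m.

31.8 m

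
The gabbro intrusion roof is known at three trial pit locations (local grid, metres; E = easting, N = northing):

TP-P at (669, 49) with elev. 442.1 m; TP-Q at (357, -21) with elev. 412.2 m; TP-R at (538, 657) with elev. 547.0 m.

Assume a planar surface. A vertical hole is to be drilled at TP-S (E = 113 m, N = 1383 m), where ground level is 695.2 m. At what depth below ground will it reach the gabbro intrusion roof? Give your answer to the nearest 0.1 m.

Let the plane be z = a·E + b·N + c.
TP-Q−TP-P: −312a − 70b = −29.9;  TP-R−TP-P: −131a + 608b = 104.9.
Solving gives a = 0.054490, b = 0.184273.
Then c = 442.1 − a·669 − b·49 = 396.62.
At (113, 1383): z_contact = 6.16 + 254.85 + 396.62 = 657.62 m.
Depth below ground = 695.2 − 657.62 = 37.6 m.

37.6 m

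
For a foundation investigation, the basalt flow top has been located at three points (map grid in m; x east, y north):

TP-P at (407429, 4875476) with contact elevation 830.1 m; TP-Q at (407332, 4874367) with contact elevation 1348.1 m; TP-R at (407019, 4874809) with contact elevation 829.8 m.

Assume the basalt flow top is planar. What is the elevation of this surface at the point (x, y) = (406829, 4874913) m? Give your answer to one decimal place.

604.7 m

Two edge vectors: TP-P→TP-Q = (-97, -1109, 518), TP-P→TP-R = (-410, -667, -0.3).
Normal n = (TP-P→TP-Q) × (TP-P→TP-R) = (345838.7, -212409.1, -389991).
So ∂z/∂x = −n_x/n_z = 0.886786362 and ∂z/∂y = −n_y/n_z = −0.544651287.
Intercept c from TP-P: 830.1 − 361302.48 + 2655434.28 = 2294961.90.
At (406829, 4874913): z = 360770.4 − 2655127.6 + 2294961.90 = 604.7 m.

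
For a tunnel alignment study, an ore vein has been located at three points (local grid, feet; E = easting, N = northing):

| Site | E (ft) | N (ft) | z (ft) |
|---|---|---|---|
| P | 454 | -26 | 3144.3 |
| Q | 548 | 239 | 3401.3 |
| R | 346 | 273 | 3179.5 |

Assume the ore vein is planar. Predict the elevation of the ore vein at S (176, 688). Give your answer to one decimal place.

3204.4 ft

Let the plane be z = a·E + b·N + c.
Q−P: 94a + 265b = 257;  R−P: −108a + 299b = 35.2.
Solving gives a = 1.19019, b = 0.54763.
Then c = 3144.3 − a·454 − b·-26 = 2618.19.
At (176, 688): z = 209.5 + 376.8 + 2618.19 = 3204.4 ft.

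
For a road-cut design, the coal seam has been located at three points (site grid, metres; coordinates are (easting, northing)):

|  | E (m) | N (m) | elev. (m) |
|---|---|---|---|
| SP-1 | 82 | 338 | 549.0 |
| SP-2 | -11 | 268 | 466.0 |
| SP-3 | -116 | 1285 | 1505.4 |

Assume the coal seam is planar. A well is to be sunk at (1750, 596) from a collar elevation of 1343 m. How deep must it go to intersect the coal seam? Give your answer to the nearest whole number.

Two edge vectors: SP-1→SP-2 = (-93, -70, -83), SP-1→SP-3 = (-198, 947, 956.4).
Normal n = (SP-1→SP-2) × (SP-1→SP-3) = (11653, 105379.2, -101931).
So ∂z/∂E = −n_x/n_z = 0.11432 and ∂z/∂N = −n_y/n_z = 1.03383.
Intercept c from SP-1: 549 − 9.37 − 349.43 = 190.19.
At (1750, 596): z_contact = 200.1 + 616.2 + 190.19 = 1006.4 m.
Depth below ground = 1343 − 1006.4 = 337 m.

337 m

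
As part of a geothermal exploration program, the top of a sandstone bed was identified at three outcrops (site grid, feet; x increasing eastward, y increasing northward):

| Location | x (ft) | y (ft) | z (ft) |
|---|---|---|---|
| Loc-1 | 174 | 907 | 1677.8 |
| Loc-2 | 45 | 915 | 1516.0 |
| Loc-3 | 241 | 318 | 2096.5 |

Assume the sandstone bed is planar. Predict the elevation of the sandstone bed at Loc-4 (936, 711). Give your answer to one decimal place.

Let the plane be z = a·x + b·y + c.
Loc-2−Loc-1: −129a + 8b = −161.8;  Loc-3−Loc-1: 67a − 589b = 418.7.
Solving gives a = 1.21878, b = −0.57223.
Then c = 1677.8 − a·174 − b·907 = 1984.74.
At (936, 711): z = 1140.8 − 406.9 + 1984.74 = 2718.7 ft.

2718.7 ft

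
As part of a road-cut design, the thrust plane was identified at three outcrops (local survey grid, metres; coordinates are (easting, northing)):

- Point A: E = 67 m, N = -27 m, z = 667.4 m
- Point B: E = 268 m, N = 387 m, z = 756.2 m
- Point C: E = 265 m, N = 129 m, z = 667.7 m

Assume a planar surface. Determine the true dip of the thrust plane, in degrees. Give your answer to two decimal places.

Let the plane be z = a·E + b·N + c.
Point B−Point A: 201a + 414b = 88.8;  Point C−Point A: 198a + 156b = 0.3.
Solving gives a = −0.27123, b = 0.34618.
Gradient magnitude |∇z| = √(a² + b²) = √(0.07357 + 0.11984) = 0.43978.
True dip = arctan(0.43978) = 23.74°, dipping toward SE (azimuth ≈ 142°).

23.74°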